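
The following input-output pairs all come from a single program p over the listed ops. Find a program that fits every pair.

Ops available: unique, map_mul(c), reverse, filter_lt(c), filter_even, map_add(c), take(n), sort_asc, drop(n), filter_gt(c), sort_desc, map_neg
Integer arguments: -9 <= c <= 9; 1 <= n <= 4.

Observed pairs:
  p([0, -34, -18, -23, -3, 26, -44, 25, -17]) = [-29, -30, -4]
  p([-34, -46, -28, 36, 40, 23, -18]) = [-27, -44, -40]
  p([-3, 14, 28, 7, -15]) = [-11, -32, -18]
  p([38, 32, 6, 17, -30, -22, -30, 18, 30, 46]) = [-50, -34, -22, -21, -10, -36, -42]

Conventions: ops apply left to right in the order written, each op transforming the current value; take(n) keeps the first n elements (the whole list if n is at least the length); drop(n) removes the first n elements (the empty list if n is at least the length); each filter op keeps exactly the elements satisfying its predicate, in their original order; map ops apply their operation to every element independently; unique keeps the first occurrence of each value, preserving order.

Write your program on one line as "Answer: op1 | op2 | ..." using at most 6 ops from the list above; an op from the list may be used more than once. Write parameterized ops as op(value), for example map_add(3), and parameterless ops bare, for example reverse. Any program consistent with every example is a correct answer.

reverse | map_neg | filter_lt(1) | map_add(-8) | map_add(4)

Check, running the answer program on each example:
  [0, -34, -18, -23, -3, 26, -44, 25, -17] -> [-17, 25, -44, 26, -3, -23, -18, -34, 0] -> [17, -25, 44, -26, 3, 23, 18, 34, 0] -> [-25, -26, 0] -> [-33, -34, -8] -> [-29, -30, -4]
  [-34, -46, -28, 36, 40, 23, -18] -> [-18, 23, 40, 36, -28, -46, -34] -> [18, -23, -40, -36, 28, 46, 34] -> [-23, -40, -36] -> [-31, -48, -44] -> [-27, -44, -40]
  [-3, 14, 28, 7, -15] -> [-15, 7, 28, 14, -3] -> [15, -7, -28, -14, 3] -> [-7, -28, -14] -> [-15, -36, -22] -> [-11, -32, -18]
  [38, 32, 6, 17, -30, -22, -30, 18, 30, 46] -> [46, 30, 18, -30, -22, -30, 17, 6, 32, 38] -> [-46, -30, -18, 30, 22, 30, -17, -6, -32, -38] -> [-46, -30, -18, -17, -6, -32, -38] -> [-54, -38, -26, -25, -14, -40, -46] -> [-50, -34, -22, -21, -10, -36, -42]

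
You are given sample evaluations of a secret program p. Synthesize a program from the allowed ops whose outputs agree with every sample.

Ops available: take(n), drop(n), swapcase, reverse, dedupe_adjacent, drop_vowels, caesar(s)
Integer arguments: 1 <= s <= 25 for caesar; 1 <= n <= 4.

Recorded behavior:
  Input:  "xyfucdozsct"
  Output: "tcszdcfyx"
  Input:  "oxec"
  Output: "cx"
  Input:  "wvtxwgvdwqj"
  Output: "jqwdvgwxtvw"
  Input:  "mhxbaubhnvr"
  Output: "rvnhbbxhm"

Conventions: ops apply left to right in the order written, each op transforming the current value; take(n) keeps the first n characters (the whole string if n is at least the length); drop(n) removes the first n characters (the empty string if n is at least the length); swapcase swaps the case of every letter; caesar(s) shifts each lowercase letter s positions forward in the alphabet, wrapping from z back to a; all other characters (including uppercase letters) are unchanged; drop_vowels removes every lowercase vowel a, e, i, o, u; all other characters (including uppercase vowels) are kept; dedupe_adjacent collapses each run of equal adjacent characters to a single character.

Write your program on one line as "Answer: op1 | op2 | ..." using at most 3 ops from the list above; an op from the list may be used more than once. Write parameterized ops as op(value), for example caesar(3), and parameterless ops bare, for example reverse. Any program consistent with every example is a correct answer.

reverse | drop_vowels

Check, running the answer program on each example:
  "xyfucdozsct" -> "tcszodcufyx" -> "tcszdcfyx"
  "oxec" -> "cexo" -> "cx"
  "wvtxwgvdwqj" -> "jqwdvgwxtvw" -> "jqwdvgwxtvw"
  "mhxbaubhnvr" -> "rvnhbuabxhm" -> "rvnhbbxhm"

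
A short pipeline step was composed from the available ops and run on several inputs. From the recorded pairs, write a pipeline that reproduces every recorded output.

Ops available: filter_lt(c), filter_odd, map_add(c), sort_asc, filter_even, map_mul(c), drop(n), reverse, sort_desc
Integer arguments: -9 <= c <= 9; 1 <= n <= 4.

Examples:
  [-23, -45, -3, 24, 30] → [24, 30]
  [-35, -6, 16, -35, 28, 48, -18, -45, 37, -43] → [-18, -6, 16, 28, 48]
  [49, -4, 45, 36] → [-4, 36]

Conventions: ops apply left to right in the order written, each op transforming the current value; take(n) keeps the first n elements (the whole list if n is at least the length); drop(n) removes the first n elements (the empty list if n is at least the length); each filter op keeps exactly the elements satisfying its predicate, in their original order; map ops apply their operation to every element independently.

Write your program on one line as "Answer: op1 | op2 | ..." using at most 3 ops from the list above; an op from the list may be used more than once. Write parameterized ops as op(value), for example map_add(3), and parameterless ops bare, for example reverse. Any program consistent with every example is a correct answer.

sort_desc | sort_asc | filter_even

Check, running the answer program on each example:
  [-23, -45, -3, 24, 30] -> [30, 24, -3, -23, -45] -> [-45, -23, -3, 24, 30] -> [24, 30]
  [-35, -6, 16, -35, 28, 48, -18, -45, 37, -43] -> [48, 37, 28, 16, -6, -18, -35, -35, -43, -45] -> [-45, -43, -35, -35, -18, -6, 16, 28, 37, 48] -> [-18, -6, 16, 28, 48]
  [49, -4, 45, 36] -> [49, 45, 36, -4] -> [-4, 36, 45, 49] -> [-4, 36]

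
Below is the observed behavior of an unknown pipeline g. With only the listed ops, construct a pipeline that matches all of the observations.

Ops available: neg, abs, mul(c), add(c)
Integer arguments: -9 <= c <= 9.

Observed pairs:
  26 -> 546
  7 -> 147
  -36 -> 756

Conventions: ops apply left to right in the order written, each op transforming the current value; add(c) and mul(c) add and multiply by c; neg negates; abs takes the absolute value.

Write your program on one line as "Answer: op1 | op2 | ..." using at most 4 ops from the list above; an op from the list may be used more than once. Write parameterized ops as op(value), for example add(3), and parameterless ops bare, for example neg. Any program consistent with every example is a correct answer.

mul(-3) | mul(7) | abs

Check, running the answer program on each example:
  26 -> -78 -> -546 -> 546
  7 -> -21 -> -147 -> 147
  -36 -> 108 -> 756 -> 756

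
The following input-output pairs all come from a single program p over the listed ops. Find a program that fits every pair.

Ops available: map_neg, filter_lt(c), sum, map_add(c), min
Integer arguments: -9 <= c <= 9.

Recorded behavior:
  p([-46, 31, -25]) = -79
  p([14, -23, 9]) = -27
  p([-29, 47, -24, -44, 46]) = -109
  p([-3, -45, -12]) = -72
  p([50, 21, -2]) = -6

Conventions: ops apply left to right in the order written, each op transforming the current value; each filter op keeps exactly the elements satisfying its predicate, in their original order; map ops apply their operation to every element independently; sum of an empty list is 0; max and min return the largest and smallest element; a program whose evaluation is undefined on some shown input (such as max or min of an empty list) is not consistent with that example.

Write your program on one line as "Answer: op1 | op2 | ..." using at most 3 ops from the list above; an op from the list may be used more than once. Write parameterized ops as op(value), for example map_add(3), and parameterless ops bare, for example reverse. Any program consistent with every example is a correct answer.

map_add(-4) | filter_lt(3) | sum

Check, running the answer program on each example:
  [-46, 31, -25] -> [-50, 27, -29] -> [-50, -29] -> -79
  [14, -23, 9] -> [10, -27, 5] -> [-27] -> -27
  [-29, 47, -24, -44, 46] -> [-33, 43, -28, -48, 42] -> [-33, -28, -48] -> -109
  [-3, -45, -12] -> [-7, -49, -16] -> [-7, -49, -16] -> -72
  [50, 21, -2] -> [46, 17, -6] -> [-6] -> -6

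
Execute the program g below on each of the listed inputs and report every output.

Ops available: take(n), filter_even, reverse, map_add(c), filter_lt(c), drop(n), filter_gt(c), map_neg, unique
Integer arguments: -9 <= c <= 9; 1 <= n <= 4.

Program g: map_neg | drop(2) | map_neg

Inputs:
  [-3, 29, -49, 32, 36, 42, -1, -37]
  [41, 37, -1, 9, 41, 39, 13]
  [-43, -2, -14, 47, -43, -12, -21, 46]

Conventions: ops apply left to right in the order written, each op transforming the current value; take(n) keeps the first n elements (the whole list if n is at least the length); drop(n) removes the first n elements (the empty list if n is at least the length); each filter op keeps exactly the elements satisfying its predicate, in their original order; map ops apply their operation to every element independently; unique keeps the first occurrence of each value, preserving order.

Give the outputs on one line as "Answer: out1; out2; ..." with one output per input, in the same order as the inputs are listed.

Execution, op by op:
  [-3, 29, -49, 32, 36, 42, -1, -37] -> [3, -29, 49, -32, -36, -42, 1, 37] -> [49, -32, -36, -42, 1, 37] -> [-49, 32, 36, 42, -1, -37]
  [41, 37, -1, 9, 41, 39, 13] -> [-41, -37, 1, -9, -41, -39, -13] -> [1, -9, -41, -39, -13] -> [-1, 9, 41, 39, 13]
  [-43, -2, -14, 47, -43, -12, -21, 46] -> [43, 2, 14, -47, 43, 12, 21, -46] -> [14, -47, 43, 12, 21, -46] -> [-14, 47, -43, -12, -21, 46]

[-49, 32, 36, 42, -1, -37]; [-1, 9, 41, 39, 13]; [-14, 47, -43, -12, -21, 46]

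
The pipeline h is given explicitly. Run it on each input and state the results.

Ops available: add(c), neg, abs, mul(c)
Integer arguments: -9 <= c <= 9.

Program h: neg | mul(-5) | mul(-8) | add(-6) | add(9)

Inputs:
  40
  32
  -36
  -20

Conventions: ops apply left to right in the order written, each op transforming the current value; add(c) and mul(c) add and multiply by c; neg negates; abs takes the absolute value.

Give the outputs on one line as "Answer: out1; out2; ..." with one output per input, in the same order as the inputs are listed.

Execution, op by op:
  40 -> -40 -> 200 -> -1600 -> -1606 -> -1597
  32 -> -32 -> 160 -> -1280 -> -1286 -> -1277
  -36 -> 36 -> -180 -> 1440 -> 1434 -> 1443
  -20 -> 20 -> -100 -> 800 -> 794 -> 803

-1597; -1277; 1443; 803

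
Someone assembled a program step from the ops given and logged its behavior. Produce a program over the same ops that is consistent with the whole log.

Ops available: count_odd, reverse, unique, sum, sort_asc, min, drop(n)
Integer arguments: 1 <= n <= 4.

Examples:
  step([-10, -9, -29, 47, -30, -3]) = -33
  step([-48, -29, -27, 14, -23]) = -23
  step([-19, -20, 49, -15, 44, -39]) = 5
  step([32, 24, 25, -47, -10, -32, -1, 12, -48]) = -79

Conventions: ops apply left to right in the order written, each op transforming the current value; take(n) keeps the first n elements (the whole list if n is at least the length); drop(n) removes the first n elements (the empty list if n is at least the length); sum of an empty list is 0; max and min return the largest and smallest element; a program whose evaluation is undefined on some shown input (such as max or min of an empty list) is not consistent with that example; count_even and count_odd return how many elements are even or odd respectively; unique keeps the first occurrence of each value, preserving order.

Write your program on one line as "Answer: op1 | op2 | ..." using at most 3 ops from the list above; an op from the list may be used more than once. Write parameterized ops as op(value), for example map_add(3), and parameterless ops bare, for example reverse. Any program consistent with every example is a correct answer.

drop(4) | reverse | sum

Check, running the answer program on each example:
  [-10, -9, -29, 47, -30, -3] -> [-30, -3] -> [-3, -30] -> -33
  [-48, -29, -27, 14, -23] -> [-23] -> [-23] -> -23
  [-19, -20, 49, -15, 44, -39] -> [44, -39] -> [-39, 44] -> 5
  [32, 24, 25, -47, -10, -32, -1, 12, -48] -> [-10, -32, -1, 12, -48] -> [-48, 12, -1, -32, -10] -> -79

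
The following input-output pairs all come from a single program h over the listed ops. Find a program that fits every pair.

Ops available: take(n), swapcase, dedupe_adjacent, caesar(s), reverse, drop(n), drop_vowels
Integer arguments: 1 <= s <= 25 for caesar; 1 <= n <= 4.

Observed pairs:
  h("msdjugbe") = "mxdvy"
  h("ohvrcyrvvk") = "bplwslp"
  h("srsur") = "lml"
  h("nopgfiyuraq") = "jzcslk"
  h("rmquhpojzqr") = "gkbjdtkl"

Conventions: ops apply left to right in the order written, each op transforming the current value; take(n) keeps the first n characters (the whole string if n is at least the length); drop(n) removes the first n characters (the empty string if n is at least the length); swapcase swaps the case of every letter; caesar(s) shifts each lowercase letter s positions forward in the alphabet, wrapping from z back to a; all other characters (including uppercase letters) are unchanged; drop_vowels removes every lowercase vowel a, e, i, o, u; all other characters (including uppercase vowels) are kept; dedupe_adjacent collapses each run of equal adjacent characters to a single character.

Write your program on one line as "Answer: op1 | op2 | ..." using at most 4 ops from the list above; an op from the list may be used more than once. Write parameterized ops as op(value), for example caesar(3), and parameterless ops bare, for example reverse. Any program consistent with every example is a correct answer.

caesar(20) | drop(1) | drop_vowels | dedupe_adjacent

Check, running the answer program on each example:
  "msdjugbe" -> "gmxdoavy" -> "mxdoavy" -> "mxdvy" -> "mxdvy"
  "ohvrcyrvvk" -> "ibplwslppe" -> "bplwslppe" -> "bplwslpp" -> "bplwslp"
  "srsur" -> "mlmol" -> "lmol" -> "lml" -> "lml"
  "nopgfiyuraq" -> "hijazcsoluk" -> "ijazcsoluk" -> "jzcslk" -> "jzcslk"
  "rmquhpojzqr" -> "lgkobjidtkl" -> "gkobjidtkl" -> "gkbjdtkl" -> "gkbjdtkl"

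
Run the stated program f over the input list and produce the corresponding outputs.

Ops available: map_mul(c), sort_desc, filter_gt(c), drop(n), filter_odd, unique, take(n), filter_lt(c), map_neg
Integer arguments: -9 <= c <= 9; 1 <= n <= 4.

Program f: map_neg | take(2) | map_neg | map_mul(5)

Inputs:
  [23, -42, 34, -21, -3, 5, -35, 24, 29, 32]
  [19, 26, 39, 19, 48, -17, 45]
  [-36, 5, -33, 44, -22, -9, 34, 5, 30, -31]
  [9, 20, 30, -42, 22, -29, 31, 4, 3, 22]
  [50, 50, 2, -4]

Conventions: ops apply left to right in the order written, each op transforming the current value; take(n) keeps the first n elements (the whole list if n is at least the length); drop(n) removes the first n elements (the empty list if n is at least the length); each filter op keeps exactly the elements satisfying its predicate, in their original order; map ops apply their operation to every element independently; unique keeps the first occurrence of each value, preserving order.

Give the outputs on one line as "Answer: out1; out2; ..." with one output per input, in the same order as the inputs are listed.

Execution, op by op:
  [23, -42, 34, -21, -3, 5, -35, 24, 29, 32] -> [-23, 42, -34, 21, 3, -5, 35, -24, -29, -32] -> [-23, 42] -> [23, -42] -> [115, -210]
  [19, 26, 39, 19, 48, -17, 45] -> [-19, -26, -39, -19, -48, 17, -45] -> [-19, -26] -> [19, 26] -> [95, 130]
  [-36, 5, -33, 44, -22, -9, 34, 5, 30, -31] -> [36, -5, 33, -44, 22, 9, -34, -5, -30, 31] -> [36, -5] -> [-36, 5] -> [-180, 25]
  [9, 20, 30, -42, 22, -29, 31, 4, 3, 22] -> [-9, -20, -30, 42, -22, 29, -31, -4, -3, -22] -> [-9, -20] -> [9, 20] -> [45, 100]
  [50, 50, 2, -4] -> [-50, -50, -2, 4] -> [-50, -50] -> [50, 50] -> [250, 250]

[115, -210]; [95, 130]; [-180, 25]; [45, 100]; [250, 250]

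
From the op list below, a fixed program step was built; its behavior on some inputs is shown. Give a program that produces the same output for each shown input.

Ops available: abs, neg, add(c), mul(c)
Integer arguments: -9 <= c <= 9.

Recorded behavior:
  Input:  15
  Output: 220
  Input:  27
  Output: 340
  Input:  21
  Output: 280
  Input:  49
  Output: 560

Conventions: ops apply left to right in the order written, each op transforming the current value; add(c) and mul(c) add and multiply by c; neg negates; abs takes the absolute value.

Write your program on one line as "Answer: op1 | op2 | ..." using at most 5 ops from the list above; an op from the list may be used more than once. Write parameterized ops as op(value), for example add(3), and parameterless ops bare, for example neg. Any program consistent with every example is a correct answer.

add(7) | mul(-5) | mul(2) | abs

Check, running the answer program on each example:
  15 -> 22 -> -110 -> -220 -> 220
  27 -> 34 -> -170 -> -340 -> 340
  21 -> 28 -> -140 -> -280 -> 280
  49 -> 56 -> -280 -> -560 -> 560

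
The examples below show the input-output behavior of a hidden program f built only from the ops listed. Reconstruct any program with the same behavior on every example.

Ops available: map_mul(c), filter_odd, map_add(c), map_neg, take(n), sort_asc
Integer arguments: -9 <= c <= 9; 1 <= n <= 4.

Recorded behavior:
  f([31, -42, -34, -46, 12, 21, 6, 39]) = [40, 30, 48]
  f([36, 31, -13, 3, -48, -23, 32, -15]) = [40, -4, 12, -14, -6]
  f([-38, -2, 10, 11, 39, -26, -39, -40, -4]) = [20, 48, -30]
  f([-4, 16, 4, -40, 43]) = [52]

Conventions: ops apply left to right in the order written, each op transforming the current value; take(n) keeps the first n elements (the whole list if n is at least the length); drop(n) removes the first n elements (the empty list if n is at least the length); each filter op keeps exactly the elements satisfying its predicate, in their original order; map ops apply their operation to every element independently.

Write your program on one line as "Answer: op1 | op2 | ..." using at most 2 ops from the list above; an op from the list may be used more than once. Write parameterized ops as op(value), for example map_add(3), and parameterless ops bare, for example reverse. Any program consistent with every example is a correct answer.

filter_odd | map_add(9)

Check, running the answer program on each example:
  [31, -42, -34, -46, 12, 21, 6, 39] -> [31, 21, 39] -> [40, 30, 48]
  [36, 31, -13, 3, -48, -23, 32, -15] -> [31, -13, 3, -23, -15] -> [40, -4, 12, -14, -6]
  [-38, -2, 10, 11, 39, -26, -39, -40, -4] -> [11, 39, -39] -> [20, 48, -30]
  [-4, 16, 4, -40, 43] -> [43] -> [52]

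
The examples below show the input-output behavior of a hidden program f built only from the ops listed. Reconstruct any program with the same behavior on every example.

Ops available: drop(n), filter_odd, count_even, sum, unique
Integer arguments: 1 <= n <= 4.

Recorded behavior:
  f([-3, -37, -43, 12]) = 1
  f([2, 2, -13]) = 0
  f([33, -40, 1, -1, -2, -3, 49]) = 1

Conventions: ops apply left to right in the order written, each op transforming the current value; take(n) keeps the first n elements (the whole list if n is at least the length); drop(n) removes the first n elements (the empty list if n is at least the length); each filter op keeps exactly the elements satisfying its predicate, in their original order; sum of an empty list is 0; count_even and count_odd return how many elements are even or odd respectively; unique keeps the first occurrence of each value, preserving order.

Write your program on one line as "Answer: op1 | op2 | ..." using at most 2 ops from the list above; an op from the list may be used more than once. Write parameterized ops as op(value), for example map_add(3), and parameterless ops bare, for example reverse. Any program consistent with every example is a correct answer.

drop(2) | count_even

Check, running the answer program on each example:
  [-3, -37, -43, 12] -> [-43, 12] -> 1
  [2, 2, -13] -> [-13] -> 0
  [33, -40, 1, -1, -2, -3, 49] -> [1, -1, -2, -3, 49] -> 1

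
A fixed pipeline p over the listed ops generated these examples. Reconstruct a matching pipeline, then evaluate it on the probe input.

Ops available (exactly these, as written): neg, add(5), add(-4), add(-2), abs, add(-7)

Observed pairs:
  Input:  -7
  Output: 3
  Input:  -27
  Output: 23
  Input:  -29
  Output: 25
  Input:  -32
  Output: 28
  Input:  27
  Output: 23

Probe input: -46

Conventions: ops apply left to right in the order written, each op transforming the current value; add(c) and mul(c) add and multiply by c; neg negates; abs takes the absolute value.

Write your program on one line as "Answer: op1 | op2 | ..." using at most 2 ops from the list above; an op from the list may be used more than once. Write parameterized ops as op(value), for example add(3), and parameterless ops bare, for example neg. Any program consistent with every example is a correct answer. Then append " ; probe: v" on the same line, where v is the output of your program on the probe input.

abs | add(-4) ; probe: 42

Check, running the answer program on each example:
  -7 -> 7 -> 3
  -27 -> 27 -> 23
  -29 -> 29 -> 25
  -32 -> 32 -> 28
  27 -> 27 -> 23
  probe: -46 -> 46 -> 42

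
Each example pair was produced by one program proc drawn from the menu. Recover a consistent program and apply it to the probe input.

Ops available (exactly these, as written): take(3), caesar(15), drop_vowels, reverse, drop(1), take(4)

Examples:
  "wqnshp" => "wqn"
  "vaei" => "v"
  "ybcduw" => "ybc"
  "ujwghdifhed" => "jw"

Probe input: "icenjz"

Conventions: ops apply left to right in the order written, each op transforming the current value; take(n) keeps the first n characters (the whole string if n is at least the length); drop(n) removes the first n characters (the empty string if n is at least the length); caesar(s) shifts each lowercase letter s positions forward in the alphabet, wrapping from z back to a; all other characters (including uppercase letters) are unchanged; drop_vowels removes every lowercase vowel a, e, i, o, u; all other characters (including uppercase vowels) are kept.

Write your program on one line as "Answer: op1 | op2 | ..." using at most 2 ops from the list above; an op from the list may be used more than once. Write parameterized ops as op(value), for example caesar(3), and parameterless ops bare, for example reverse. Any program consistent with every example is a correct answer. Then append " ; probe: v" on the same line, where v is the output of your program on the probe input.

take(3) | drop_vowels ; probe: "c"

Check, running the answer program on each example:
  "wqnshp" -> "wqn" -> "wqn"
  "vaei" -> "vae" -> "v"
  "ybcduw" -> "ybc" -> "ybc"
  "ujwghdifhed" -> "ujw" -> "jw"
  probe: "icenjz" -> "ice" -> "c"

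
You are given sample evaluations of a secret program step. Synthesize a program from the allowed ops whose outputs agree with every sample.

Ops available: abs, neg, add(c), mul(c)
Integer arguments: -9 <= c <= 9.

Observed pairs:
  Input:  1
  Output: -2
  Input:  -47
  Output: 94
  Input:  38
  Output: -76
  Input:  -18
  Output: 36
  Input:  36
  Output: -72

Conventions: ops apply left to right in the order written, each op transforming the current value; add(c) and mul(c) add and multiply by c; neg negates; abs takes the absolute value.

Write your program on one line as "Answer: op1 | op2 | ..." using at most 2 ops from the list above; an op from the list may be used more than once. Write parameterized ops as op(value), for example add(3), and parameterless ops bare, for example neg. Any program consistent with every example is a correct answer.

neg | mul(2)

Check, running the answer program on each example:
  1 -> -1 -> -2
  -47 -> 47 -> 94
  38 -> -38 -> -76
  -18 -> 18 -> 36
  36 -> -36 -> -72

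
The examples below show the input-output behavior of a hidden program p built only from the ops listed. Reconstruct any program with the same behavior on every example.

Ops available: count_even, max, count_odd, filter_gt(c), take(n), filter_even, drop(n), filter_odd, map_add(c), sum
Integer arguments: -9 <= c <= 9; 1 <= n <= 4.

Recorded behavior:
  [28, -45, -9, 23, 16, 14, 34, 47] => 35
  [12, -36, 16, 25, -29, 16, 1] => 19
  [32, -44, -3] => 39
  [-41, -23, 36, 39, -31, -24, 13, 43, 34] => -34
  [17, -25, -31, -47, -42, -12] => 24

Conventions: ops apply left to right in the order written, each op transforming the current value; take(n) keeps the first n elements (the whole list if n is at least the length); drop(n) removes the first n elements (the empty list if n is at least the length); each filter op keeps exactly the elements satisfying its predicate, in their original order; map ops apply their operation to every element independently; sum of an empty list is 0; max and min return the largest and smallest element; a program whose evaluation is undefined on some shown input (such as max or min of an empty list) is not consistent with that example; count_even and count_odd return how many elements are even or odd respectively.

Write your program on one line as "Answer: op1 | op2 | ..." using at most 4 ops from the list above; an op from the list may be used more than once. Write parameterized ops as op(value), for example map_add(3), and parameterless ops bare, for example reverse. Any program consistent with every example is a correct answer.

map_add(7) | take(1) | max

Check, running the answer program on each example:
  [28, -45, -9, 23, 16, 14, 34, 47] -> [35, -38, -2, 30, 23, 21, 41, 54] -> [35] -> 35
  [12, -36, 16, 25, -29, 16, 1] -> [19, -29, 23, 32, -22, 23, 8] -> [19] -> 19
  [32, -44, -3] -> [39, -37, 4] -> [39] -> 39
  [-41, -23, 36, 39, -31, -24, 13, 43, 34] -> [-34, -16, 43, 46, -24, -17, 20, 50, 41] -> [-34] -> -34
  [17, -25, -31, -47, -42, -12] -> [24, -18, -24, -40, -35, -5] -> [24] -> 24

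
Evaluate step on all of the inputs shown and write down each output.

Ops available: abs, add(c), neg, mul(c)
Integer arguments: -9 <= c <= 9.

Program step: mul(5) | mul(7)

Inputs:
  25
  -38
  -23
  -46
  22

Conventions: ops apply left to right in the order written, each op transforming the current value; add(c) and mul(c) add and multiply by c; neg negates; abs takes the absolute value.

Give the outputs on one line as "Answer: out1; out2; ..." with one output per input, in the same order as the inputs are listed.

Execution, op by op:
  25 -> 125 -> 875
  -38 -> -190 -> -1330
  -23 -> -115 -> -805
  -46 -> -230 -> -1610
  22 -> 110 -> 770

875; -1330; -805; -1610; 770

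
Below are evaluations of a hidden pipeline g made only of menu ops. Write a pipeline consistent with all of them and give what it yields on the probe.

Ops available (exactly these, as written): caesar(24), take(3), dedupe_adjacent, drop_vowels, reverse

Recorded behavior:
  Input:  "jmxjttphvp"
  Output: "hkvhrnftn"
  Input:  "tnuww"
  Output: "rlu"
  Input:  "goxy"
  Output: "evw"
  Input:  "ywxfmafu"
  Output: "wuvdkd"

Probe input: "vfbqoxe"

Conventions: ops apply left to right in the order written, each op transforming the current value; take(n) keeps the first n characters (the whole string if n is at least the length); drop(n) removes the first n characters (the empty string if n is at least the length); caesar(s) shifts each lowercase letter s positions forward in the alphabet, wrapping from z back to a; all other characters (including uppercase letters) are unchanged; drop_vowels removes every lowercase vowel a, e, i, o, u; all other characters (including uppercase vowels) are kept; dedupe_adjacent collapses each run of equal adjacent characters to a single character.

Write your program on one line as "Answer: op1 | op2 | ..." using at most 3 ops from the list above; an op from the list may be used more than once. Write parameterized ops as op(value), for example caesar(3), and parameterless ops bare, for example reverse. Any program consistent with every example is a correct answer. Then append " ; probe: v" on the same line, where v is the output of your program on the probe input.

drop_vowels | dedupe_adjacent | caesar(24) ; probe: "tdzov"

Check, running the answer program on each example:
  "jmxjttphvp" -> "jmxjttphvp" -> "jmxjtphvp" -> "hkvhrnftn"
  "tnuww" -> "tnww" -> "tnw" -> "rlu"
  "goxy" -> "gxy" -> "gxy" -> "evw"
  "ywxfmafu" -> "ywxfmf" -> "ywxfmf" -> "wuvdkd"
  probe: "vfbqoxe" -> "vfbqx" -> "vfbqx" -> "tdzov"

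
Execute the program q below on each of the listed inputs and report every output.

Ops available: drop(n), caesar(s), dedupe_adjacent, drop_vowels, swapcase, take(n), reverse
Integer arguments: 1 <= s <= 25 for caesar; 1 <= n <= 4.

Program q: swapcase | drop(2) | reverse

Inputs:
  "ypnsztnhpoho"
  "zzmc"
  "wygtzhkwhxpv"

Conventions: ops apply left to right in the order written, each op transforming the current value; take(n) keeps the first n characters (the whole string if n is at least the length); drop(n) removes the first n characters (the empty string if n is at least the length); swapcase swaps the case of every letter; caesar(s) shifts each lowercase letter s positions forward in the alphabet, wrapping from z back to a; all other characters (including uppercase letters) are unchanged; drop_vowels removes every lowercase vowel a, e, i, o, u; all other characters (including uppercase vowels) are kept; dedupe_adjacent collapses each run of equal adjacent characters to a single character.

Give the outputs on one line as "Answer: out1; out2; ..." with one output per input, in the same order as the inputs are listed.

"OHOPHNTZSN"; "CM"; "VPXHWKHZTG"

Execution, op by op:
  "ypnsztnhpoho" -> "YPNSZTNHPOHO" -> "NSZTNHPOHO" -> "OHOPHNTZSN"
  "zzmc" -> "ZZMC" -> "MC" -> "CM"
  "wygtzhkwhxpv" -> "WYGTZHKWHXPV" -> "GTZHKWHXPV" -> "VPXHWKHZTG"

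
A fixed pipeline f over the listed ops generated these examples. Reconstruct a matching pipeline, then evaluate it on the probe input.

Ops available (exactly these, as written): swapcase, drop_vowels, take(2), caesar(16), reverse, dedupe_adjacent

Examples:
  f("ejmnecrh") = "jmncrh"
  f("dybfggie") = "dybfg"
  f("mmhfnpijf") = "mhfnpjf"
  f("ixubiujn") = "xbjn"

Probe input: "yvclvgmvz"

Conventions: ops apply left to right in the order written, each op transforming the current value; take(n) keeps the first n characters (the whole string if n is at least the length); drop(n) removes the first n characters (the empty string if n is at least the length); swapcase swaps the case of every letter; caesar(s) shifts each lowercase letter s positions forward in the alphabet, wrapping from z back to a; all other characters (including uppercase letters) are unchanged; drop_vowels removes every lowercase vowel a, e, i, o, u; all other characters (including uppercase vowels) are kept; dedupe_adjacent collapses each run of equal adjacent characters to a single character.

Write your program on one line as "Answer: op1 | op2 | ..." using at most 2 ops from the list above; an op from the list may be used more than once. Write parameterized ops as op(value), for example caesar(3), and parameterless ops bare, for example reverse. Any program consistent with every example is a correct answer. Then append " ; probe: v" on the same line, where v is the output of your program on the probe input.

dedupe_adjacent | drop_vowels ; probe: "yvclvgmvz"

Check, running the answer program on each example:
  "ejmnecrh" -> "ejmnecrh" -> "jmncrh"
  "dybfggie" -> "dybfgie" -> "dybfg"
  "mmhfnpijf" -> "mhfnpijf" -> "mhfnpjf"
  "ixubiujn" -> "ixubiujn" -> "xbjn"
  probe: "yvclvgmvz" -> "yvclvgmvz" -> "yvclvgmvz"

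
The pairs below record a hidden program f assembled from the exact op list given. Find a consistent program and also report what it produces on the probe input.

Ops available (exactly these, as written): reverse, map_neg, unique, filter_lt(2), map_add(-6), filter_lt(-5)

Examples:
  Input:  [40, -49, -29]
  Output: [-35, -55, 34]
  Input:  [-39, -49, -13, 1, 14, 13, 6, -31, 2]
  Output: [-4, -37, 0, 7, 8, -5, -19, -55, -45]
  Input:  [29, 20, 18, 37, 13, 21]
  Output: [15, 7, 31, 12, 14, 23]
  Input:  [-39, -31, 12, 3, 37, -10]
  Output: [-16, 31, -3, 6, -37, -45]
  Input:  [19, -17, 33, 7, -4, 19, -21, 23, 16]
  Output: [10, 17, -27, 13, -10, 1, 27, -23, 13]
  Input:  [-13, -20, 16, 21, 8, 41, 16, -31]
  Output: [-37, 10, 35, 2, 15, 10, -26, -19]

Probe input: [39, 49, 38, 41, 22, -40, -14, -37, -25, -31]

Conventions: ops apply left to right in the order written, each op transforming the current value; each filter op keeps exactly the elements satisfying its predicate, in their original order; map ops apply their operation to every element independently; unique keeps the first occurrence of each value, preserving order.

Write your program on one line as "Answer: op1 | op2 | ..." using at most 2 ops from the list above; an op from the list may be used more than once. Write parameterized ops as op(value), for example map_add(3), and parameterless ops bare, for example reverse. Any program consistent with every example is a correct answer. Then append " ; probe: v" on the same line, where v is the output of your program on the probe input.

reverse | map_add(-6) ; probe: [-37, -31, -43, -20, -46, 16, 35, 32, 43, 33]

Check, running the answer program on each example:
  [40, -49, -29] -> [-29, -49, 40] -> [-35, -55, 34]
  [-39, -49, -13, 1, 14, 13, 6, -31, 2] -> [2, -31, 6, 13, 14, 1, -13, -49, -39] -> [-4, -37, 0, 7, 8, -5, -19, -55, -45]
  [29, 20, 18, 37, 13, 21] -> [21, 13, 37, 18, 20, 29] -> [15, 7, 31, 12, 14, 23]
  [-39, -31, 12, 3, 37, -10] -> [-10, 37, 3, 12, -31, -39] -> [-16, 31, -3, 6, -37, -45]
  [19, -17, 33, 7, -4, 19, -21, 23, 16] -> [16, 23, -21, 19, -4, 7, 33, -17, 19] -> [10, 17, -27, 13, -10, 1, 27, -23, 13]
  [-13, -20, 16, 21, 8, 41, 16, -31] -> [-31, 16, 41, 8, 21, 16, -20, -13] -> [-37, 10, 35, 2, 15, 10, -26, -19]
  probe: [39, 49, 38, 41, 22, -40, -14, -37, -25, -31] -> [-31, -25, -37, -14, -40, 22, 41, 38, 49, 39] -> [-37, -31, -43, -20, -46, 16, 35, 32, 43, 33]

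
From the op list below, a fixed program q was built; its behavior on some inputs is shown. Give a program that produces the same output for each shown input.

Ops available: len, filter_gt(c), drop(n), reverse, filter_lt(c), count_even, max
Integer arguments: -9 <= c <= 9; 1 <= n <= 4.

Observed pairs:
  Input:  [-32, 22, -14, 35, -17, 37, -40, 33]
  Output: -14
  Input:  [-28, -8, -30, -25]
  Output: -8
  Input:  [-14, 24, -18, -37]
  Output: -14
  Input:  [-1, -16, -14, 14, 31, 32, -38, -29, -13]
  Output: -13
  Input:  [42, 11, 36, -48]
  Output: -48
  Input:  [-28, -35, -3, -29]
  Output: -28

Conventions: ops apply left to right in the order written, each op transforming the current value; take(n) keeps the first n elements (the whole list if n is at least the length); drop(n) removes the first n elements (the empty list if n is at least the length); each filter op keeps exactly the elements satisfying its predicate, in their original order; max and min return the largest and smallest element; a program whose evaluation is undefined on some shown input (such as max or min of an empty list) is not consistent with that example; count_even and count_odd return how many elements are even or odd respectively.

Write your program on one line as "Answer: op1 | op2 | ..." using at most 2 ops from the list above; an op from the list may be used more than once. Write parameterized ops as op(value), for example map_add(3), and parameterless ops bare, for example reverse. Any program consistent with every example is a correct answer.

filter_lt(-6) | max

Check, running the answer program on each example:
  [-32, 22, -14, 35, -17, 37, -40, 33] -> [-32, -14, -17, -40] -> -14
  [-28, -8, -30, -25] -> [-28, -8, -30, -25] -> -8
  [-14, 24, -18, -37] -> [-14, -18, -37] -> -14
  [-1, -16, -14, 14, 31, 32, -38, -29, -13] -> [-16, -14, -38, -29, -13] -> -13
  [42, 11, 36, -48] -> [-48] -> -48
  [-28, -35, -3, -29] -> [-28, -35, -29] -> -28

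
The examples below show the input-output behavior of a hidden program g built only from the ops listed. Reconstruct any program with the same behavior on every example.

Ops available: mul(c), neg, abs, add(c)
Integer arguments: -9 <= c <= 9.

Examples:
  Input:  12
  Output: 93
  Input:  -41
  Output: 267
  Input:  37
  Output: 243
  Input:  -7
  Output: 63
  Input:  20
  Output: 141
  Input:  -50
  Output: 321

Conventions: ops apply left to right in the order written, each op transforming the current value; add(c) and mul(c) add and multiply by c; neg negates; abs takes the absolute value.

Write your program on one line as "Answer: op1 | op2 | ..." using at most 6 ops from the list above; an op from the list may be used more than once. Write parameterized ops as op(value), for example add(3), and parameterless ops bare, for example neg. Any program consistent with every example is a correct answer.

neg | abs | add(4) | mul(6) | add(3) | add(-6)

Check, running the answer program on each example:
  12 -> -12 -> 12 -> 16 -> 96 -> 99 -> 93
  -41 -> 41 -> 41 -> 45 -> 270 -> 273 -> 267
  37 -> -37 -> 37 -> 41 -> 246 -> 249 -> 243
  -7 -> 7 -> 7 -> 11 -> 66 -> 69 -> 63
  20 -> -20 -> 20 -> 24 -> 144 -> 147 -> 141
  -50 -> 50 -> 50 -> 54 -> 324 -> 327 -> 321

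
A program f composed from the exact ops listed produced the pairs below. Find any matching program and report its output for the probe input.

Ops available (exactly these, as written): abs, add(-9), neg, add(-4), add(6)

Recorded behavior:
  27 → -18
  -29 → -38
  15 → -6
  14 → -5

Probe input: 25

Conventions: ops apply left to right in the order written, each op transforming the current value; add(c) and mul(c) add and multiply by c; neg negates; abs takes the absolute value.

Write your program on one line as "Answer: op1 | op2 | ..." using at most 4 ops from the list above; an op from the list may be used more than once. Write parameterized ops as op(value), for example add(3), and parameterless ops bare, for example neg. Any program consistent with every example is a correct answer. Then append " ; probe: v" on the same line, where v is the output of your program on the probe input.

add(-9) | abs | neg ; probe: -16

Check, running the answer program on each example:
  27 -> 18 -> 18 -> -18
  -29 -> -38 -> 38 -> -38
  15 -> 6 -> 6 -> -6
  14 -> 5 -> 5 -> -5
  probe: 25 -> 16 -> 16 -> -16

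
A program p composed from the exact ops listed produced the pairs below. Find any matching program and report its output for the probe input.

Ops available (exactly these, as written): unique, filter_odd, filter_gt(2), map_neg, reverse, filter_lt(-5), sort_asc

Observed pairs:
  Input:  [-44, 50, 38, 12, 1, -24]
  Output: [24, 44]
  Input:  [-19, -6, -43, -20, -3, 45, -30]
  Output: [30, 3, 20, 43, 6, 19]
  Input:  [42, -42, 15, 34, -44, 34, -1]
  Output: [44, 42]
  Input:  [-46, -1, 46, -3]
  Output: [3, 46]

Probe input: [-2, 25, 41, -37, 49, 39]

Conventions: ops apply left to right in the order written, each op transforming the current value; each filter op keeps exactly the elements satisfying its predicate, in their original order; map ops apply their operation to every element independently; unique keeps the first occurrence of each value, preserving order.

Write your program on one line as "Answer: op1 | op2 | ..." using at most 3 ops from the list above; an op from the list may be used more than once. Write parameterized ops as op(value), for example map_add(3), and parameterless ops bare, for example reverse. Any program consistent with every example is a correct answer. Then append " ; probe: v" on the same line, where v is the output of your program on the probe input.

map_neg | filter_gt(2) | reverse ; probe: [37]

Check, running the answer program on each example:
  [-44, 50, 38, 12, 1, -24] -> [44, -50, -38, -12, -1, 24] -> [44, 24] -> [24, 44]
  [-19, -6, -43, -20, -3, 45, -30] -> [19, 6, 43, 20, 3, -45, 30] -> [19, 6, 43, 20, 3, 30] -> [30, 3, 20, 43, 6, 19]
  [42, -42, 15, 34, -44, 34, -1] -> [-42, 42, -15, -34, 44, -34, 1] -> [42, 44] -> [44, 42]
  [-46, -1, 46, -3] -> [46, 1, -46, 3] -> [46, 3] -> [3, 46]
  probe: [-2, 25, 41, -37, 49, 39] -> [2, -25, -41, 37, -49, -39] -> [37] -> [37]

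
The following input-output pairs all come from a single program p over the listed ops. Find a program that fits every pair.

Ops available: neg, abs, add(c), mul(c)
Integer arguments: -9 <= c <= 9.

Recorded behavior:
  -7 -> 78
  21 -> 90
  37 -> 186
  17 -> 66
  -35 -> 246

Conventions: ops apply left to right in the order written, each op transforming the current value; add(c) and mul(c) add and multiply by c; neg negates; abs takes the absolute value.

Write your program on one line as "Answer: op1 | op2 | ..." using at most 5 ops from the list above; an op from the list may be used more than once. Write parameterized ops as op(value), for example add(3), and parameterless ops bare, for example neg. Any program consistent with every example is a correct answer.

add(-6) | neg | abs | mul(6)

Check, running the answer program on each example:
  -7 -> -13 -> 13 -> 13 -> 78
  21 -> 15 -> -15 -> 15 -> 90
  37 -> 31 -> -31 -> 31 -> 186
  17 -> 11 -> -11 -> 11 -> 66
  -35 -> -41 -> 41 -> 41 -> 246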